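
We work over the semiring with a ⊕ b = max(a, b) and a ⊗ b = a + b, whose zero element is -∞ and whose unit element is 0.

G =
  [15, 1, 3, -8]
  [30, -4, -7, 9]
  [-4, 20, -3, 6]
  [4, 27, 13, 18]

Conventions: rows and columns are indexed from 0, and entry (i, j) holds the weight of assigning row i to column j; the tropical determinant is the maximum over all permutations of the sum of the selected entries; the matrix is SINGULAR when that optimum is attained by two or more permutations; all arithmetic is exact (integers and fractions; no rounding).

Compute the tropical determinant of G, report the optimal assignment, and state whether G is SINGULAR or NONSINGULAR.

σ = (0, 1, 2, 3): 15 + (-4) + (-3) + 18 = 26
σ = (0, 1, 3, 2): 15 + (-4) + 6 + 13 = 30
σ = (0, 2, 1, 3): 15 + (-7) + 20 + 18 = 46
σ = (0, 2, 3, 1): 15 + (-7) + 6 + 27 = 41
σ = (0, 3, 1, 2): 15 + 9 + 20 + 13 = 57
σ = (0, 3, 2, 1): 15 + 9 + (-3) + 27 = 48
σ = (1, 0, 2, 3): 1 + 30 + (-3) + 18 = 46
σ = (1, 0, 3, 2): 1 + 30 + 6 + 13 = 50
σ = (1, 2, 0, 3): 1 + (-7) + (-4) + 18 = 8
σ = (1, 2, 3, 0): 1 + (-7) + 6 + 4 = 4
σ = (1, 3, 0, 2): 1 + 9 + (-4) + 13 = 19
σ = (1, 3, 2, 0): 1 + 9 + (-3) + 4 = 11
σ = (2, 0, 1, 3): 3 + 30 + 20 + 18 = 71
σ = (2, 0, 3, 1): 3 + 30 + 6 + 27 = 66
σ = (2, 1, 0, 3): 3 + (-4) + (-4) + 18 = 13
σ = (2, 1, 3, 0): 3 + (-4) + 6 + 4 = 9
σ = (2, 3, 0, 1): 3 + 9 + (-4) + 27 = 35
σ = (2, 3, 1, 0): 3 + 9 + 20 + 4 = 36
σ = (3, 0, 1, 2): (-8) + 30 + 20 + 13 = 55
σ = (3, 0, 2, 1): (-8) + 30 + (-3) + 27 = 46
σ = (3, 1, 0, 2): (-8) + (-4) + (-4) + 13 = -3
σ = (3, 1, 2, 0): (-8) + (-4) + (-3) + 4 = -11
σ = (3, 2, 0, 1): (-8) + (-7) + (-4) + 27 = 8
σ = (3, 2, 1, 0): (-8) + (-7) + 20 + 4 = 9
Optimal value attained by: σ = (2, 0, 1, 3).
Answer: det⊕(G) = 71; verdict: NONSINGULAR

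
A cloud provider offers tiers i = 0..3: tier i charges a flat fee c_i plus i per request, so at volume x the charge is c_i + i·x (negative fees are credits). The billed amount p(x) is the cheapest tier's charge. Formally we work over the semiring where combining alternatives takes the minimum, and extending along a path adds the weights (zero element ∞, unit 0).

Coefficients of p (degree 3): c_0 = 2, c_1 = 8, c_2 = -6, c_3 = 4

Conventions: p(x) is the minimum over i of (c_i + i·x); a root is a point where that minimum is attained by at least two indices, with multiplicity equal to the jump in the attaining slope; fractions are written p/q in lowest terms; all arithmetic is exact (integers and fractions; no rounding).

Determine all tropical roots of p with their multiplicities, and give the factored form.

hull edge (i=0, c=2) to (i=2, c=-6): slope -4, span 2
hull edge (i=2, c=-6) to (i=3, c=4): slope 10, span 1
Factored form: p(x) = 4 ⊗ (x ⊕ (-10)) ⊗ (x ⊕ 4) ⊗ (x ⊕ 4)
Answer: roots = -10 (mult 1), 4 (mult 2)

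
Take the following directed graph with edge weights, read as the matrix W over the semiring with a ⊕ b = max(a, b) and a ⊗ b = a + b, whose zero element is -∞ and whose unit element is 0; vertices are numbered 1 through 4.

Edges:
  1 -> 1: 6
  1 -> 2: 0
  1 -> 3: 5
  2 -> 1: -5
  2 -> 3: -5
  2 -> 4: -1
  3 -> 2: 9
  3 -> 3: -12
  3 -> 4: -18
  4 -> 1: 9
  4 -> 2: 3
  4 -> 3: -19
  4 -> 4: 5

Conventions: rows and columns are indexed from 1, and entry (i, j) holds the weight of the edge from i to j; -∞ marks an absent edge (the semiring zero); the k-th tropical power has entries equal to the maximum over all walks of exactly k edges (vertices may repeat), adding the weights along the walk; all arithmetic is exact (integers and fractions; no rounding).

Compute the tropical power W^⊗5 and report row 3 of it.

W^⊗2:
  [12, 14, 11, -1]
  [8, 4, 0, 4]
  [4, -3, 4, 8]
  [15, 9, 14, 10]
W^⊗3:
  [18, 20, 17, 13]
  [14, 9, 13, 9]
  [17, 13, 9, 13]
  [21, 23, 20, 15]
W^⊗4:
  [24, 26, 23, 19]
  [20, 22, 19, 14]
  [23, 18, 22, 18]
  [27, 29, 26, 22]
W^⊗5:
  [30, 32, 29, 25]
  [26, 28, 25, 21]
  [29, 31, 28, 23]
  [33, 35, 32, 28]
Answer: row 3 of W^⊗5 = [29, 31, 28, 23]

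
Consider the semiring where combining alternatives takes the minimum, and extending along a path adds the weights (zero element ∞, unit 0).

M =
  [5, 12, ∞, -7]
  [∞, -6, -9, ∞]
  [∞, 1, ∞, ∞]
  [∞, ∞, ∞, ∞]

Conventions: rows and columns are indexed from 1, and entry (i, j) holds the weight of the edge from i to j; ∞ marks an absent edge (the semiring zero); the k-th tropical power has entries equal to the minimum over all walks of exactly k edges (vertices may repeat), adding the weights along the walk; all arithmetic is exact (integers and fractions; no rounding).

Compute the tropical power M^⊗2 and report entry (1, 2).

M^⊗2:
  [10, 6, 3, -2]
  [∞, -12, -15, ∞]
  [∞, -5, -8, ∞]
  [∞, ∞, ∞, ∞]
Key observation: the optimum is the walk 1->2->2, with weight 12 + (-6) = 6.
Optimal value attained by: walk 1->2->2.
Answer: (M^⊗2)[1][2] = 6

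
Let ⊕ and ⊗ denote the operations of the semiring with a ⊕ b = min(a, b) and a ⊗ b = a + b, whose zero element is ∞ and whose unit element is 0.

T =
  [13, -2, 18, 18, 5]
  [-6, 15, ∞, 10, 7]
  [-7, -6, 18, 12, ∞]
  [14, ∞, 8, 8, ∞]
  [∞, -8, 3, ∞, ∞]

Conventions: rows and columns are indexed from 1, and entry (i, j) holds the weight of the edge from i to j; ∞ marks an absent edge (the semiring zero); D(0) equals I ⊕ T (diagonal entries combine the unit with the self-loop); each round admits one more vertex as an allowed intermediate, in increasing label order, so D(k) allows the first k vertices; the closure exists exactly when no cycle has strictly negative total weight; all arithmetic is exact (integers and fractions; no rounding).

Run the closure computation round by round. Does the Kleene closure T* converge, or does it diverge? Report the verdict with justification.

D(0):
  [0, -2, 18, 18, 5]
  [-6, 0, ∞, 10, 7]
  [-7, -6, 0, 12, ∞]
  [14, ∞, 8, 0, ∞]
  [∞, -8, 3, ∞, 0]
Detection: at round 1, diagonal entry (2, 2) turns strictly negative.
Key observation: the cycle 2->1->2 has total weight (-6) + (-2), which is strictly negative.
Answer: DIVERGES — negative cycle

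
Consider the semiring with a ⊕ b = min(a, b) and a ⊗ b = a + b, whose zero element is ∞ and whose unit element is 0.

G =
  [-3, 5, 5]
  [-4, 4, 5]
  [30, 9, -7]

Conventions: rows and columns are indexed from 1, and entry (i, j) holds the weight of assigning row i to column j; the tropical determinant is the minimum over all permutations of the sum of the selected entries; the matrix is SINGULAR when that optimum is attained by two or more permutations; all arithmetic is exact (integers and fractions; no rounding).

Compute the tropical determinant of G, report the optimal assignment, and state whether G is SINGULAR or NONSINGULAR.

σ = (1, 2, 3): (-3) + 4 + (-7) = -6
σ = (1, 3, 2): (-3) + 5 + 9 = 11
σ = (2, 1, 3): 5 + (-4) + (-7) = -6
σ = (2, 3, 1): 5 + 5 + 30 = 40
σ = (3, 1, 2): 5 + (-4) + 9 = 10
σ = (3, 2, 1): 5 + 4 + 30 = 39
Optimal value attained by: σ = (1, 2, 3).
Answer: det⊕(G) = -6; verdict: SINGULAR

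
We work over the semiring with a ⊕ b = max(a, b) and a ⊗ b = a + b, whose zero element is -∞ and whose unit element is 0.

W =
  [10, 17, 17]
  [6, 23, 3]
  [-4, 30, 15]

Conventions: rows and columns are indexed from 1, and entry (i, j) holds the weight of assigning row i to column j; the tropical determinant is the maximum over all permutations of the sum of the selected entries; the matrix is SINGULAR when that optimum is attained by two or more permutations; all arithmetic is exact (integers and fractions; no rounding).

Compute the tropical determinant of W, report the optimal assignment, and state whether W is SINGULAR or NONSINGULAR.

σ = (1, 2, 3): 10 + 23 + 15 = 48
σ = (1, 3, 2): 10 + 3 + 30 = 43
σ = (2, 1, 3): 17 + 6 + 15 = 38
σ = (2, 3, 1): 17 + 3 + (-4) = 16
σ = (3, 1, 2): 17 + 6 + 30 = 53
σ = (3, 2, 1): 17 + 23 + (-4) = 36
Optimal value attained by: σ = (3, 1, 2).
Answer: det⊕(W) = 53; verdict: NONSINGULAR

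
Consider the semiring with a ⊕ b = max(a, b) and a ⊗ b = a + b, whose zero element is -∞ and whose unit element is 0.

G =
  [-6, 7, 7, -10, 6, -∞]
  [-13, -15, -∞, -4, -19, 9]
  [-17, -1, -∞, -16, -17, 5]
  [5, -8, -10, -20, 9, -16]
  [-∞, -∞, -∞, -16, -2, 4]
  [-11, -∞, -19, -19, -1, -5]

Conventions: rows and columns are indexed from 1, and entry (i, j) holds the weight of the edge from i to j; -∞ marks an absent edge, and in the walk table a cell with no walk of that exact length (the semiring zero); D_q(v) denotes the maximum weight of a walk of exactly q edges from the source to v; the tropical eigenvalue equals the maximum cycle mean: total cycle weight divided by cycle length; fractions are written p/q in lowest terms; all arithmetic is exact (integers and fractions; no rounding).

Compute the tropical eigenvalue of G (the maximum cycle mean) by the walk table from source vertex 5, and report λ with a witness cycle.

q=0: [-∞, -∞, -∞, -∞, 0, -∞]
q=1: [-∞, -∞, -∞, -16, -2, 4]
q=2: [-7, -24, -15, -15, 3, 2]
q=3: [-9, 0, 0, -13, 1, 7]
q=4: [-4, -1, -2, -4, 6, 9]
q=5: [1, 3, 3, -5, 8, 10]
q=6: [0, 8, 8, -1, 9, 12]
Optimal cycle mean attained by: cycle 1->2->4->1, total 7 + (-4) + 5, length 3.
Answer: λ = 8/3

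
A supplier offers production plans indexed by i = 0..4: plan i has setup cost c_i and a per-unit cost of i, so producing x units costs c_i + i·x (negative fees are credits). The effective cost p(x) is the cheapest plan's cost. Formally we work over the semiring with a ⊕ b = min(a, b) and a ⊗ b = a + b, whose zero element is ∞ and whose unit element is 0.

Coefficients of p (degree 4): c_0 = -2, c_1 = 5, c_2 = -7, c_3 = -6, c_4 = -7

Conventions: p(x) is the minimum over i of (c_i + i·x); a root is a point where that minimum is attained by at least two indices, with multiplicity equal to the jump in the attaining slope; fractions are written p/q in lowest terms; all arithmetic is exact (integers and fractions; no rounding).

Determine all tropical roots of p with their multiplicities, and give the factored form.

hull edge (i=0, c=-2) to (i=2, c=-7): slope -5/2, span 2
hull edge (i=2, c=-7) to (i=4, c=-7): slope 0, span 2
Factored form: p(x) = -7 ⊗ (x ⊕ 0) ⊗ (x ⊕ 0) ⊗ (x ⊕ 5/2) ⊗ (x ⊕ 5/2)
Answer: roots = 0 (mult 2), 5/2 (mult 2)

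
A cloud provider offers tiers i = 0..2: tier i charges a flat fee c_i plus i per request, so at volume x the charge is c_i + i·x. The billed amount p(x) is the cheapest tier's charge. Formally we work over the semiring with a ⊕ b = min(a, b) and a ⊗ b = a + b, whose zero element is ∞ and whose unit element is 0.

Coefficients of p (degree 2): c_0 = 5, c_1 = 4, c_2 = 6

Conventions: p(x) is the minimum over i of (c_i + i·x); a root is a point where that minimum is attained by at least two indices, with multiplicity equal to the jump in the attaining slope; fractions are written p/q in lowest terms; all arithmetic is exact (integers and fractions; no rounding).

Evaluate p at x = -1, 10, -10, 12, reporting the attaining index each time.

p(-1) = min(5+0·(-1)=5, 4+1·(-1)=3, 6+2·(-1)=4) = 3 (attained by i=1)
p(10) = min(5+0·10=5, 4+1·10=14, 6+2·10=26) = 5 (attained by i=0)
p(-10) = min(5+0·(-10)=5, 4+1·(-10)=-6, 6+2·(-10)=-14) = -14 (attained by i=2)
p(12) = min(5+0·12=5, 4+1·12=16, 6+2·12=30) = 5 (attained by i=0)
Answer: p(-1) = 3; p(10) = 5; p(-10) = -14; p(12) = 5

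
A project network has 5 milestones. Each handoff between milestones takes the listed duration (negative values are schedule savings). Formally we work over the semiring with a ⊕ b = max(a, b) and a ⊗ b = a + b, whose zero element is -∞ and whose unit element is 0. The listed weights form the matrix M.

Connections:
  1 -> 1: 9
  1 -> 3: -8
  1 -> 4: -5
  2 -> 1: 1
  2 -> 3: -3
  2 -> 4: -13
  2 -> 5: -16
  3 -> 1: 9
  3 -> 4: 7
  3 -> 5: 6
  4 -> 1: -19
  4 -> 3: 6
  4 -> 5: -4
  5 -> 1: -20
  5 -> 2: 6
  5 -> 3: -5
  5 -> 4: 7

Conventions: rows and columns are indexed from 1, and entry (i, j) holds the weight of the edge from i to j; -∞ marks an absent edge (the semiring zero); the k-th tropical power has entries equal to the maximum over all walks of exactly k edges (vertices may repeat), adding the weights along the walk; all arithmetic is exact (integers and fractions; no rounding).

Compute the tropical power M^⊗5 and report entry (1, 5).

M^⊗2:
  [18, -∞, 1, 4, -2]
  [10, -10, -7, 4, 3]
  [18, 12, 13, 13, 3]
  [15, 2, -9, 13, 12]
  [7, -∞, 13, 2, 3]
M^⊗3:
  [27, 4, 10, 13, 7]
  [19, 9, 10, 10, 0]
  [27, 9, 19, 20, 19]
  [24, 18, 19, 19, 9]
  [22, 9, 8, 20, 19]
M^⊗4:
  [36, 13, 19, 22, 16]
  [28, 6, 16, 17, 16]
  [36, 25, 26, 26, 25]
  [33, 15, 25, 26, 25]
  [31, 25, 26, 26, 16]
M^⊗5:
  [45, 22, 28, 31, 25]
  [37, 22, 23, 23, 22]
  [45, 31, 32, 33, 32]
  [42, 31, 32, 32, 31]
  [40, 22, 32, 33, 32]
Key observation: the optimum is the walk 1->1->1->1->3->5, with weight 9 + 9 + 9 + (-8) + 6 = 25.
Optimal value attained by: walk 1->1->1->1->3->5.
Answer: (M^⊗5)[1][5] = 25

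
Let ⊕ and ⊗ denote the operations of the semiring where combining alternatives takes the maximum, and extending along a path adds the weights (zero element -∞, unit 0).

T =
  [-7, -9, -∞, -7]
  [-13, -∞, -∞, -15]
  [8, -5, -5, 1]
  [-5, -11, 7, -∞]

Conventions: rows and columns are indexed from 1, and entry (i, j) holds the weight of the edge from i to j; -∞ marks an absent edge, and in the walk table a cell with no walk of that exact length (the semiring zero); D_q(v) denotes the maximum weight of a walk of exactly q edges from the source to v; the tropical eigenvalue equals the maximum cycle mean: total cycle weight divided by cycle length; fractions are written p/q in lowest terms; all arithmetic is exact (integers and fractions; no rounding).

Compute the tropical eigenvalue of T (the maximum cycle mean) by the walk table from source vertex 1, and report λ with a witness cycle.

q=0: [0, -∞, -∞, -∞]
q=1: [-7, -9, -∞, -7]
q=2: [-12, -16, 0, -14]
q=3: [8, -5, -5, 1]
q=4: [3, -1, 8, 1]
Optimal cycle mean attained by: cycle 3->4->3, total 1 + 7, length 2.
Answer: λ = 4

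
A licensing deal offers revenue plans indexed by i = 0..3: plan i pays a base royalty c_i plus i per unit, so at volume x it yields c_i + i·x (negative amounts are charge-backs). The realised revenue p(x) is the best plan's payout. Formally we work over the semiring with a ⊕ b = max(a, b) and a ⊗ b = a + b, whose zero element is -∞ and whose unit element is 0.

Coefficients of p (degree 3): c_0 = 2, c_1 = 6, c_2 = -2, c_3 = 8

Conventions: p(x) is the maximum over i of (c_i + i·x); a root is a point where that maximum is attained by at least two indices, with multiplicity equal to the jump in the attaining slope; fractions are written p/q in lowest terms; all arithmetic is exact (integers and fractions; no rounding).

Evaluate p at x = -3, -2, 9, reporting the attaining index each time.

p(-3) = max(2+0·(-3)=2, 6+1·(-3)=3, -2+2·(-3)=-8, 8+3·(-3)=-1) = 3 (attained by i=1)
p(-2) = max(2+0·(-2)=2, 6+1·(-2)=4, -2+2·(-2)=-6, 8+3·(-2)=2) = 4 (attained by i=1)
p(9) = max(2+0·9=2, 6+1·9=15, -2+2·9=16, 8+3·9=35) = 35 (attained by i=3)
Answer: p(-3) = 3; p(-2) = 4; p(9) = 35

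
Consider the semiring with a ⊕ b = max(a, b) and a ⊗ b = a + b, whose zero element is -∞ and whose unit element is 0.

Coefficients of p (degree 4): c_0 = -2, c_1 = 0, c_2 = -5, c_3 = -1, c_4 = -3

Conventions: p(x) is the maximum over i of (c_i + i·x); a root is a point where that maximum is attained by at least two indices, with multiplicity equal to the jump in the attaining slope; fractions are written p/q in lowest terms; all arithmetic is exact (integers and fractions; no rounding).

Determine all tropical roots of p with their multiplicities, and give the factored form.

hull edge (i=0, c=-2) to (i=1, c=0): slope 2, span 1
hull edge (i=1, c=0) to (i=3, c=-1): slope -1/2, span 2
hull edge (i=3, c=-1) to (i=4, c=-3): slope -2, span 1
Factored form: p(x) = -3 ⊗ (x ⊕ (-2)) ⊗ (x ⊕ 1/2) ⊗ (x ⊕ 1/2) ⊗ (x ⊕ 2)
Answer: roots = -2 (mult 1), 1/2 (mult 2), 2 (mult 1)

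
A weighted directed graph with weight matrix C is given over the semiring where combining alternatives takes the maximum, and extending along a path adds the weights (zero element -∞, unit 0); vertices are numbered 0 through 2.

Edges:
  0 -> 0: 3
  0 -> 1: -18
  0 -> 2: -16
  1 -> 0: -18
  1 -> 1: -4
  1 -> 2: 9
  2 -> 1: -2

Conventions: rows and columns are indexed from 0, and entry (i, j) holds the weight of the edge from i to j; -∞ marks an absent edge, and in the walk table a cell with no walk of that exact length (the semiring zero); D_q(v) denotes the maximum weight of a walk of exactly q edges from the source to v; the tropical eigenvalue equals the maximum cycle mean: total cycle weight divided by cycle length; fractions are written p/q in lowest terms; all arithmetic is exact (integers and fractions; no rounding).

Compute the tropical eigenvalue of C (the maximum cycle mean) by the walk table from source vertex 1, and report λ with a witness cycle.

q=0: [-∞, 0, -∞]
q=1: [-18, -4, 9]
q=2: [-15, 7, 5]
q=3: [-11, 3, 16]
Optimal cycle mean attained by: cycle 1->2->1, total 9 + (-2), length 2.
Answer: λ = 7/2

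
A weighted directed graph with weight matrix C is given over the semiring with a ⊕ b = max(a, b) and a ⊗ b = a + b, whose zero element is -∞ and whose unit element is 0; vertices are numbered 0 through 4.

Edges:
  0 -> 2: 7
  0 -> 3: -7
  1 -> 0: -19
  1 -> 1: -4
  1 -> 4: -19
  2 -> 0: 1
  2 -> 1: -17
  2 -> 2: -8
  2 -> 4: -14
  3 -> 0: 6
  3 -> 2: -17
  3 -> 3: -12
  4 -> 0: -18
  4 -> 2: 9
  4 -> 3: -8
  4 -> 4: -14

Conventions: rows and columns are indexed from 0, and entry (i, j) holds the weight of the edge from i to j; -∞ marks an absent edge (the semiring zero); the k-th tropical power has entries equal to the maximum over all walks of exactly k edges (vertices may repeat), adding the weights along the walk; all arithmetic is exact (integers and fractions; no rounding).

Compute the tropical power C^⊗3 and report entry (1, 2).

C^⊗2:
  [8, -10, -1, -19, -7]
  [-23, -8, -10, -26, -23]
  [-7, -21, 8, -6, -22]
  [-6, -34, 13, -1, -31]
  [10, -8, 1, -20, -5]
C^⊗3:
  [0, -14, 15, 1, -15]
  [-9, -12, -14, -30, -24]
  [9, -9, 0, -14, -6]
  [14, -4, 5, -13, -1]
  [2, -12, 17, 3, -13]
Key observation: the optimum is the walk 1->1->4->2, with weight (-4) + (-19) + 9 = -14.
Optimal value attained by: walk 1->1->4->2.
Answer: (C^⊗3)[1][2] = -14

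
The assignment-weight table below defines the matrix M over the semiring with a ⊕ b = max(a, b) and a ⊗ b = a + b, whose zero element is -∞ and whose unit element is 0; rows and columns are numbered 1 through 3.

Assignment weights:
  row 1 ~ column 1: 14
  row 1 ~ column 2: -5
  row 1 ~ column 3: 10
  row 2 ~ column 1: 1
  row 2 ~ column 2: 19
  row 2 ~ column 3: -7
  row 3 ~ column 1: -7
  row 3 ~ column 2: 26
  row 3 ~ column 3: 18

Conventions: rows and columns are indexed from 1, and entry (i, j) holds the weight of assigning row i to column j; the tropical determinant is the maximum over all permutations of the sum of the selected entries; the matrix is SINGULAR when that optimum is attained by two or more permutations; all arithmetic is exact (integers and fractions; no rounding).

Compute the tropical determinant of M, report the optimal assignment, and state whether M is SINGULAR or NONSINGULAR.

σ = (1, 2, 3): 14 + 19 + 18 = 51
σ = (1, 3, 2): 14 + (-7) + 26 = 33
σ = (2, 1, 3): (-5) + 1 + 18 = 14
σ = (2, 3, 1): (-5) + (-7) + (-7) = -19
σ = (3, 1, 2): 10 + 1 + 26 = 37
σ = (3, 2, 1): 10 + 19 + (-7) = 22
Optimal value attained by: σ = (1, 2, 3).
Answer: det⊕(M) = 51; verdict: NONSINGULAR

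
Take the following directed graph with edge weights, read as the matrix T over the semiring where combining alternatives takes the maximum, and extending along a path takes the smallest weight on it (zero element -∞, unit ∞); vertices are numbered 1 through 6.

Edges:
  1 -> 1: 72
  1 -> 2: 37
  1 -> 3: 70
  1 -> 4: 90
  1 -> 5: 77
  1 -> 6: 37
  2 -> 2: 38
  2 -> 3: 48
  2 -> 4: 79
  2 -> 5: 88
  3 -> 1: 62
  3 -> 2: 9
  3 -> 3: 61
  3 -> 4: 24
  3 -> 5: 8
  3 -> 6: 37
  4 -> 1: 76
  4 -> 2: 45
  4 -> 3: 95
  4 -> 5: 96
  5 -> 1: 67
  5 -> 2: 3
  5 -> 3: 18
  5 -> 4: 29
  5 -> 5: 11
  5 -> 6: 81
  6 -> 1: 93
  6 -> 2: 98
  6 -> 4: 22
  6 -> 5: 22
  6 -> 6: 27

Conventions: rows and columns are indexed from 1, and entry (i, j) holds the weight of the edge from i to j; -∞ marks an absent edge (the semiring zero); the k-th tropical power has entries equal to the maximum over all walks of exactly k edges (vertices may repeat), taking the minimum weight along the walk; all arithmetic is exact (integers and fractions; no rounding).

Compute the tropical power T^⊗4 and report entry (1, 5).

T^⊗2:
  [76, 45, 90, 72, 90, 77]
  [76, 45, 79, 38, 79, 81]
  [62, 37, 62, 62, 62, 37]
  [72, 38, 70, 76, 76, 81]
  [81, 81, 67, 67, 67, 37]
  [72, 38, 70, 90, 88, 37]
T^⊗3:
  [77, 77, 72, 76, 76, 81]
  [81, 81, 70, 76, 76, 79]
  [62, 45, 62, 62, 62, 62]
  [81, 81, 76, 72, 76, 76]
  [72, 45, 70, 81, 81, 67]
  [76, 45, 90, 72, 90, 81]
T^⊗4:
  [81, 81, 76, 77, 77, 76]
  [79, 79, 76, 81, 81, 76]
  [62, 62, 62, 62, 62, 62]
  [76, 76, 72, 81, 81, 76]
  [76, 67, 81, 72, 81, 81]
  [81, 81, 72, 76, 76, 81]
Key observation: the optimum is the walk 1->5->6->2->5, with weight 77 min 81 min 98 min 88 = 77.
Optimal value attained by: walk 1->5->6->2->5.
Answer: (T^⊗4)[1][5] = 77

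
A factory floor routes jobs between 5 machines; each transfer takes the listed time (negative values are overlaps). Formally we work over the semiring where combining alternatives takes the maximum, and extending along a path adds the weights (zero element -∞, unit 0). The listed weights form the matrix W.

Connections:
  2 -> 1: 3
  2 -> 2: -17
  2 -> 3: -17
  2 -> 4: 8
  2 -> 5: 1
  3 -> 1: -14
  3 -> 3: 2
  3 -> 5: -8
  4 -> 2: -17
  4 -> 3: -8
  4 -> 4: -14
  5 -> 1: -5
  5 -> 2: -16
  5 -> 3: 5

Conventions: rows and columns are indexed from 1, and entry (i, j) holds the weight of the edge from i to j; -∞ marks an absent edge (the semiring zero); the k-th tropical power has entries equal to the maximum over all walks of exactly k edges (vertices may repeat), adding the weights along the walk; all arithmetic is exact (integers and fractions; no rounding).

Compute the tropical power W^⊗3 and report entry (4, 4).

W^⊗2:
  [-∞, -∞, -∞, -∞, -∞]
  [-4, -9, 6, -6, -16]
  [-12, -24, 4, -∞, -6]
  [-14, -31, -6, -9, -16]
  [-9, -33, 7, -8, -3]
W^⊗3:
  [-∞, -∞, -∞, -∞, -∞]
  [-6, -23, 8, -1, -2]
  [-10, -22, 6, -16, -4]
  [-20, -26, -4, -23, -14]
  [-7, -19, 9, -22, -1]
Key observation: the optimum is the walk 4->2->4->4, with weight (-17) + 8 + (-14) = -23.
Optimal value attained by: walk 4->2->4->4.
Answer: (W^⊗3)[4][4] = -23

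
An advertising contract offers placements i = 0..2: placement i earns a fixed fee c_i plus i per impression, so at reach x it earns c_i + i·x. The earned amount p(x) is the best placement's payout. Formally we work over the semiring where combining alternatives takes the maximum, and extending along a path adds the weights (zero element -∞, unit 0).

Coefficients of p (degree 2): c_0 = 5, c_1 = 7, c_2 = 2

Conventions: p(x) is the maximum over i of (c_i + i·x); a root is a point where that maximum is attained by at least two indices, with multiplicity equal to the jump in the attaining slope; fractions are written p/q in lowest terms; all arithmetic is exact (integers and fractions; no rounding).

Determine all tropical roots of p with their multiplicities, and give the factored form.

hull edge (i=0, c=5) to (i=1, c=7): slope 2, span 1
hull edge (i=1, c=7) to (i=2, c=2): slope -5, span 1
Factored form: p(x) = 2 ⊗ (x ⊕ (-2)) ⊗ (x ⊕ 5)
Answer: roots = -2 (mult 1), 5 (mult 1)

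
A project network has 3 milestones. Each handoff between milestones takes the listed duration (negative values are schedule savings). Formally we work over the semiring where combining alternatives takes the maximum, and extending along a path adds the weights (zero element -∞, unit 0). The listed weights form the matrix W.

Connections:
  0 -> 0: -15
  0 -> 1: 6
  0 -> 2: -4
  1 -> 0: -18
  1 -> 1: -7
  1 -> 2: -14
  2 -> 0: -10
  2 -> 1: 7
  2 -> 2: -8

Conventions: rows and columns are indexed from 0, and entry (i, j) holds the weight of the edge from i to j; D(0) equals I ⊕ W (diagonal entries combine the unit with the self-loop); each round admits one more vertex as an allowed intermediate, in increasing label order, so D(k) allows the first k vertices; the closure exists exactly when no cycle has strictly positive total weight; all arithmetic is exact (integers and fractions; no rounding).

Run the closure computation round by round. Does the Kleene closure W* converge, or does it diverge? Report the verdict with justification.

D(0):
  [0, 6, -4]
  [-18, 0, -14]
  [-10, 7, 0]
D(1):
  [0, 6, -4]
  [-18, 0, -14]
  [-10, 7, 0]
D(2):
  [0, 6, -4]
  [-18, 0, -14]
  [-10, 7, 0]
D(3):
  [0, 6, -4]
  [-18, 0, -14]
  [-10, 7, 0]
Key observation: every diagonal entry stays at the unit through all rounds, so no improving cycle exists.
Answer: CONVERGES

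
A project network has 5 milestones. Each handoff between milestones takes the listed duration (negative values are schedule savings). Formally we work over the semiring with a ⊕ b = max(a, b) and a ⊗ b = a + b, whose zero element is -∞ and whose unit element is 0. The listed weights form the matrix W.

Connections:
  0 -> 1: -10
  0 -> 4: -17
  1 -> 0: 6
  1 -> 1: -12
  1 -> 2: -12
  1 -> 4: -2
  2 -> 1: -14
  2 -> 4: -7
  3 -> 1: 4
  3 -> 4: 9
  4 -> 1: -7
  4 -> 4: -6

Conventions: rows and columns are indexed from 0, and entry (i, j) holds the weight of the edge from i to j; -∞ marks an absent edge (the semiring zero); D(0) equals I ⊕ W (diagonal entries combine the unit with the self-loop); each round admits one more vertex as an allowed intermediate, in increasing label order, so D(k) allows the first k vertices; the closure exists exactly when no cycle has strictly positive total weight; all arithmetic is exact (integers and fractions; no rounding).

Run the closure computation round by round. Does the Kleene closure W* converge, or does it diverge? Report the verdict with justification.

D(0):
  [0, -10, -∞, -∞, -17]
  [6, 0, -12, -∞, -2]
  [-∞, -14, 0, -∞, -7]
  [-∞, 4, -∞, 0, 9]
  [-∞, -7, -∞, -∞, 0]
D(1):
  [0, -10, -∞, -∞, -17]
  [6, 0, -12, -∞, -2]
  [-∞, -14, 0, -∞, -7]
  [-∞, 4, -∞, 0, 9]
  [-∞, -7, -∞, -∞, 0]
D(2):
  [0, -10, -22, -∞, -12]
  [6, 0, -12, -∞, -2]
  [-8, -14, 0, -∞, -7]
  [10, 4, -8, 0, 9]
  [-1, -7, -19, -∞, 0]
D(3):
  [0, -10, -22, -∞, -12]
  [6, 0, -12, -∞, -2]
  [-8, -14, 0, -∞, -7]
  [10, 4, -8, 0, 9]
  [-1, -7, -19, -∞, 0]
D(4):
  [0, -10, -22, -∞, -12]
  [6, 0, -12, -∞, -2]
  [-8, -14, 0, -∞, -7]
  [10, 4, -8, 0, 9]
  [-1, -7, -19, -∞, 0]
D(5):
  [0, -10, -22, -∞, -12]
  [6, 0, -12, -∞, -2]
  [-8, -14, 0, -∞, -7]
  [10, 4, -8, 0, 9]
  [-1, -7, -19, -∞, 0]
Key observation: every diagonal entry stays at the unit through all rounds, so no improving cycle exists.
Answer: CONVERGES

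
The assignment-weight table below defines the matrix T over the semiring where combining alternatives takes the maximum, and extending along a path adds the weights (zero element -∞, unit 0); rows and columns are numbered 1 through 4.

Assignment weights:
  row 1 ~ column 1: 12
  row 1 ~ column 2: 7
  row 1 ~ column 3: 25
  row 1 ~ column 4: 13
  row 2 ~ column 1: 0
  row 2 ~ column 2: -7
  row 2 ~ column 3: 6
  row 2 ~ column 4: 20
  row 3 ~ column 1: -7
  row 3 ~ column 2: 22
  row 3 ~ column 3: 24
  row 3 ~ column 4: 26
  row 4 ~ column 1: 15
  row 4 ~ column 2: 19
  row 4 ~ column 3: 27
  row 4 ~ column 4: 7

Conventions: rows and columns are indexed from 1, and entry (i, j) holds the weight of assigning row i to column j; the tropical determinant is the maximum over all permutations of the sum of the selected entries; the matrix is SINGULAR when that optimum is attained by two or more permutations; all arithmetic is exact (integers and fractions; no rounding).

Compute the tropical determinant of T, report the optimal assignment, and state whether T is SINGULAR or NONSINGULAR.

σ = (1, 2, 3, 4): 12 + (-7) + 24 + 7 = 36
σ = (1, 2, 4, 3): 12 + (-7) + 26 + 27 = 58
σ = (1, 3, 2, 4): 12 + 6 + 22 + 7 = 47
σ = (1, 3, 4, 2): 12 + 6 + 26 + 19 = 63
σ = (1, 4, 2, 3): 12 + 20 + 22 + 27 = 81
σ = (1, 4, 3, 2): 12 + 20 + 24 + 19 = 75
σ = (2, 1, 3, 4): 7 + 0 + 24 + 7 = 38
σ = (2, 1, 4, 3): 7 + 0 + 26 + 27 = 60
σ = (2, 3, 1, 4): 7 + 6 + (-7) + 7 = 13
σ = (2, 3, 4, 1): 7 + 6 + 26 + 15 = 54
σ = (2, 4, 1, 3): 7 + 20 + (-7) + 27 = 47
σ = (2, 4, 3, 1): 7 + 20 + 24 + 15 = 66
σ = (3, 1, 2, 4): 25 + 0 + 22 + 7 = 54
σ = (3, 1, 4, 2): 25 + 0 + 26 + 19 = 70
σ = (3, 2, 1, 4): 25 + (-7) + (-7) + 7 = 18
σ = (3, 2, 4, 1): 25 + (-7) + 26 + 15 = 59
σ = (3, 4, 1, 2): 25 + 20 + (-7) + 19 = 57
σ = (3, 4, 2, 1): 25 + 20 + 22 + 15 = 82
σ = (4, 1, 2, 3): 13 + 0 + 22 + 27 = 62
σ = (4, 1, 3, 2): 13 + 0 + 24 + 19 = 56
σ = (4, 2, 1, 3): 13 + (-7) + (-7) + 27 = 26
σ = (4, 2, 3, 1): 13 + (-7) + 24 + 15 = 45
σ = (4, 3, 1, 2): 13 + 6 + (-7) + 19 = 31
σ = (4, 3, 2, 1): 13 + 6 + 22 + 15 = 56
Optimal value attained by: σ = (3, 4, 2, 1).
Answer: det⊕(T) = 82; verdict: NONSINGULAR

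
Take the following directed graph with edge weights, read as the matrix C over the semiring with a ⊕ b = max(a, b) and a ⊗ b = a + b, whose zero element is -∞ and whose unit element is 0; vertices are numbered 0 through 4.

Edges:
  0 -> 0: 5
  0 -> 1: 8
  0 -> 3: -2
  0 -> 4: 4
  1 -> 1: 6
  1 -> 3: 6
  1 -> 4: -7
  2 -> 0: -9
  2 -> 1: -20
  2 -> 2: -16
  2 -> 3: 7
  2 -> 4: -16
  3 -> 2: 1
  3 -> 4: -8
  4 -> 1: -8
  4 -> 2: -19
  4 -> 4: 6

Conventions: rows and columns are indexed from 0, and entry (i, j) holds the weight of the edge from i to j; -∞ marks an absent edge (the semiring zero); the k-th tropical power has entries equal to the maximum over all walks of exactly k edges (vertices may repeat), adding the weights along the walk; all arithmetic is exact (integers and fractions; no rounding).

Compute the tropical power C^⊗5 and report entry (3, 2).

C^⊗2:
  [10, 14, -1, 14, 10]
  [-∞, 12, 7, 12, -1]
  [-4, -1, 8, -9, -1]
  [-8, -16, -15, 8, -2]
  [-28, -2, -13, -2, 12]
C^⊗3:
  [15, 20, 15, 20, 16]
  [-2, 18, 13, 18, 5]
  [1, 5, -8, 15, 5]
  [-3, 0, 9, -8, 4]
  [-22, 4, -1, 4, 18]
C^⊗4:
  [20, 26, 21, 26, 22]
  [4, 24, 19, 24, 11]
  [6, 11, 16, 11, 11]
  [2, 6, -7, 16, 10]
  [-10, 10, 5, 10, 24]
C^⊗5:
  [25, 32, 27, 32, 28]
  [10, 30, 25, 30, 17]
  [11, 17, 12, 23, 17]
  [7, 12, 17, 12, 16]
  [-4, 16, 11, 16, 30]
Key observation: the optimum is the walk 3->2->3->2->3->2, with weight 1 + 7 + 1 + 7 + 1 = 17.
Optimal value attained by: walk 3->2->3->2->3->2.
Answer: (C^⊗5)[3][2] = 17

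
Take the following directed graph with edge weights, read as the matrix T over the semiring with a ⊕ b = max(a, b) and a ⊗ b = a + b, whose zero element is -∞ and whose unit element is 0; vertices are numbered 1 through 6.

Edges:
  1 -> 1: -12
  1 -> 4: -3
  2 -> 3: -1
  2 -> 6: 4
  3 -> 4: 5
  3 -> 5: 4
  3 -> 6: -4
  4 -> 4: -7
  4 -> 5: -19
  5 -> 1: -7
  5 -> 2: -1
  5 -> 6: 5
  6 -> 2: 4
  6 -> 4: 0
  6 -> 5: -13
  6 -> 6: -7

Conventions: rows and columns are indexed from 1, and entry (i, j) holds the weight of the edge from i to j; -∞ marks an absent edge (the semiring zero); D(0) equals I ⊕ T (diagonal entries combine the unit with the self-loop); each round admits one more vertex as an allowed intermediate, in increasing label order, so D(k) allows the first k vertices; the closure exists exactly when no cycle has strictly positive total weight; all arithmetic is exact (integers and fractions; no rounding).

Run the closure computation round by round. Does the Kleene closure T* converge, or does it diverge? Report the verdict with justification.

D(0):
  [0, -∞, -∞, -3, -∞, -∞]
  [-∞, 0, -1, -∞, -∞, 4]
  [-∞, -∞, 0, 5, 4, -4]
  [-∞, -∞, -∞, 0, -19, -∞]
  [-7, -1, -∞, -∞, 0, 5]
  [-∞, 4, -∞, 0, -13, 0]
D(1):
  [0, -∞, -∞, -3, -∞, -∞]
  [-∞, 0, -1, -∞, -∞, 4]
  [-∞, -∞, 0, 5, 4, -4]
  [-∞, -∞, -∞, 0, -19, -∞]
  [-7, -1, -∞, -10, 0, 5]
  [-∞, 4, -∞, 0, -13, 0]
Detection: at round 2, diagonal entry (6, 6) turns strictly positive.
Key observation: the cycle 6->2->6 has total weight 4 + 4, which is strictly positive.
Answer: DIVERGES — positive cycle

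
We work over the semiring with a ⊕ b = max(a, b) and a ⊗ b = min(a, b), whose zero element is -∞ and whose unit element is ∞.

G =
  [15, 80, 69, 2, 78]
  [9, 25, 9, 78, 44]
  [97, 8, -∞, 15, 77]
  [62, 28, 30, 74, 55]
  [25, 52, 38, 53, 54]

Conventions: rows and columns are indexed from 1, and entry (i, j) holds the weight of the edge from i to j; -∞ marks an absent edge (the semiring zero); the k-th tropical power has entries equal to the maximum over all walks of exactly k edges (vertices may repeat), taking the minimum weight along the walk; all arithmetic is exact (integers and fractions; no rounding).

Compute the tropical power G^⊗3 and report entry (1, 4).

G^⊗2:
  [69, 52, 38, 78, 69]
  [62, 44, 38, 74, 55]
  [25, 80, 69, 53, 78]
  [62, 62, 62, 74, 62]
  [53, 52, 38, 53, 54]
G^⊗3:
  [62, 69, 69, 74, 69]
  [62, 62, 62, 74, 62]
  [69, 52, 38, 78, 69]
  [62, 62, 62, 74, 62]
  [53, 53, 53, 53, 54]
Key observation: the optimum is the walk 1->2->4->4, with weight 80 min 78 min 74 = 74.
Optimal value attained by: walk 1->2->4->4.
Answer: (G^⊗3)[1][4] = 74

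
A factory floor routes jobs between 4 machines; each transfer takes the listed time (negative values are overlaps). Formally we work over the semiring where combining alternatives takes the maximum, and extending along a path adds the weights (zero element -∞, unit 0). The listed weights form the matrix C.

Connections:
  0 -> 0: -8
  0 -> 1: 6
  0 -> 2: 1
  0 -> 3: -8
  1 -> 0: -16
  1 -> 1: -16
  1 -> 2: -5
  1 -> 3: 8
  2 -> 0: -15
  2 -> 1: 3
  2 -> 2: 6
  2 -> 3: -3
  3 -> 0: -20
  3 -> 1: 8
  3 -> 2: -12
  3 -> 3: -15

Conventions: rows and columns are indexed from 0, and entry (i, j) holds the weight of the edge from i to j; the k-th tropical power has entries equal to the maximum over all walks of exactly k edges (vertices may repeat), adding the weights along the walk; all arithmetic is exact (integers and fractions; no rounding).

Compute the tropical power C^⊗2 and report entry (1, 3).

C^⊗2:
  [-10, 4, 7, 14]
  [-12, 16, 1, -7]
  [-9, 9, 12, 11]
  [-8, -7, 3, 16]
Key observation: the optimum is the walk 1->3->3, with weight 8 + (-15) = -7.
Optimal value attained by: walk 1->3->3.
Answer: (C^⊗2)[1][3] = -7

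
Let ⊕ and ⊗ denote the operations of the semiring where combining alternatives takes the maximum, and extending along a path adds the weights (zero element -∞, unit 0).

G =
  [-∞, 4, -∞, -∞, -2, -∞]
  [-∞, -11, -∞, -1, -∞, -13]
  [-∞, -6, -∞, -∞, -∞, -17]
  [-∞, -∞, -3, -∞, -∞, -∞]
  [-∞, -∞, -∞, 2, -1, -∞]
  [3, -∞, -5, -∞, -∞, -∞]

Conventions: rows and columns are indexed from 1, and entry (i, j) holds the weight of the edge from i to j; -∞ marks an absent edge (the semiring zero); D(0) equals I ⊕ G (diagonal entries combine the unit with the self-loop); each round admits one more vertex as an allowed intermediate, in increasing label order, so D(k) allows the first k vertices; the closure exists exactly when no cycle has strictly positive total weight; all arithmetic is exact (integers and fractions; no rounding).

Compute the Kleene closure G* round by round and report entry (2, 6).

D(0):
  [0, 4, -∞, -∞, -2, -∞]
  [-∞, 0, -∞, -1, -∞, -13]
  [-∞, -6, 0, -∞, -∞, -17]
  [-∞, -∞, -3, 0, -∞, -∞]
  [-∞, -∞, -∞, 2, 0, -∞]
  [3, -∞, -5, -∞, -∞, 0]
D(1):
  [0, 4, -∞, -∞, -2, -∞]
  [-∞, 0, -∞, -1, -∞, -13]
  [-∞, -6, 0, -∞, -∞, -17]
  [-∞, -∞, -3, 0, -∞, -∞]
  [-∞, -∞, -∞, 2, 0, -∞]
  [3, 7, -5, -∞, 1, 0]
D(2):
  [0, 4, -∞, 3, -2, -9]
  [-∞, 0, -∞, -1, -∞, -13]
  [-∞, -6, 0, -7, -∞, -17]
  [-∞, -∞, -3, 0, -∞, -∞]
  [-∞, -∞, -∞, 2, 0, -∞]
  [3, 7, -5, 6, 1, 0]
D(3):
  [0, 4, -∞, 3, -2, -9]
  [-∞, 0, -∞, -1, -∞, -13]
  [-∞, -6, 0, -7, -∞, -17]
  [-∞, -9, -3, 0, -∞, -20]
  [-∞, -∞, -∞, 2, 0, -∞]
  [3, 7, -5, 6, 1, 0]
D(4):
  [0, 4, 0, 3, -2, -9]
  [-∞, 0, -4, -1, -∞, -13]
  [-∞, -6, 0, -7, -∞, -17]
  [-∞, -9, -3, 0, -∞, -20]
  [-∞, -7, -1, 2, 0, -18]
  [3, 7, 3, 6, 1, 0]
D(5):
  [0, 4, 0, 3, -2, -9]
  [-∞, 0, -4, -1, -∞, -13]
  [-∞, -6, 0, -7, -∞, -17]
  [-∞, -9, -3, 0, -∞, -20]
  [-∞, -7, -1, 2, 0, -18]
  [3, 7, 3, 6, 1, 0]
D(6):
  [0, 4, 0, 3, -2, -9]
  [-10, 0, -4, -1, -12, -13]
  [-14, -6, 0, -7, -16, -17]
  [-17, -9, -3, 0, -19, -20]
  [-15, -7, -1, 2, 0, -18]
  [3, 7, 3, 6, 1, 0]
Answer: G*[2][6] = -13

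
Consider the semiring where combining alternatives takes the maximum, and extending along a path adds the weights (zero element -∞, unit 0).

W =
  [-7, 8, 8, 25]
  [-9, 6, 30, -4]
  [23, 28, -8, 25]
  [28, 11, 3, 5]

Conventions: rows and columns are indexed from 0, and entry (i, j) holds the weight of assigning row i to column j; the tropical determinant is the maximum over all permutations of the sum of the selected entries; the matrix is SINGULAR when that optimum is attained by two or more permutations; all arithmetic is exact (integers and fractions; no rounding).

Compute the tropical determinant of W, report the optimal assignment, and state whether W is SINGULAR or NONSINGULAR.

σ = (0, 1, 2, 3): (-7) + 6 + (-8) + 5 = -4
σ = (0, 1, 3, 2): (-7) + 6 + 25 + 3 = 27
σ = (0, 2, 1, 3): (-7) + 30 + 28 + 5 = 56
σ = (0, 2, 3, 1): (-7) + 30 + 25 + 11 = 59
σ = (0, 3, 1, 2): (-7) + (-4) + 28 + 3 = 20
σ = (0, 3, 2, 1): (-7) + (-4) + (-8) + 11 = -8
σ = (1, 0, 2, 3): 8 + (-9) + (-8) + 5 = -4
σ = (1, 0, 3, 2): 8 + (-9) + 25 + 3 = 27
σ = (1, 2, 0, 3): 8 + 30 + 23 + 5 = 66
σ = (1, 2, 3, 0): 8 + 30 + 25 + 28 = 91
σ = (1, 3, 0, 2): 8 + (-4) + 23 + 3 = 30
σ = (1, 3, 2, 0): 8 + (-4) + (-8) + 28 = 24
σ = (2, 0, 1, 3): 8 + (-9) + 28 + 5 = 32
σ = (2, 0, 3, 1): 8 + (-9) + 25 + 11 = 35
σ = (2, 1, 0, 3): 8 + 6 + 23 + 5 = 42
σ = (2, 1, 3, 0): 8 + 6 + 25 + 28 = 67
σ = (2, 3, 0, 1): 8 + (-4) + 23 + 11 = 38
σ = (2, 3, 1, 0): 8 + (-4) + 28 + 28 = 60
σ = (3, 0, 1, 2): 25 + (-9) + 28 + 3 = 47
σ = (3, 0, 2, 1): 25 + (-9) + (-8) + 11 = 19
σ = (3, 1, 0, 2): 25 + 6 + 23 + 3 = 57
σ = (3, 1, 2, 0): 25 + 6 + (-8) + 28 = 51
σ = (3, 2, 0, 1): 25 + 30 + 23 + 11 = 89
σ = (3, 2, 1, 0): 25 + 30 + 28 + 28 = 111
Optimal value attained by: σ = (3, 2, 1, 0).
Answer: det⊕(W) = 111; verdict: NONSINGULAR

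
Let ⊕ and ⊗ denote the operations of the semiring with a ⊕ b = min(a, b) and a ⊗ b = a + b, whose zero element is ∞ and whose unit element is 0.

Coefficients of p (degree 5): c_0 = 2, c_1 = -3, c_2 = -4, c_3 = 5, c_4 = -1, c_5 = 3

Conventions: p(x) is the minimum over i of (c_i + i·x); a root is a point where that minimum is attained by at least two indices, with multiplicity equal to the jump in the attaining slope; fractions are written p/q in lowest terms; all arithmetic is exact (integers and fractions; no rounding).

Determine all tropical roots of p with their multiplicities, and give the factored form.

hull edge (i=0, c=2) to (i=1, c=-3): slope -5, span 1
hull edge (i=1, c=-3) to (i=2, c=-4): slope -1, span 1
hull edge (i=2, c=-4) to (i=4, c=-1): slope 3/2, span 2
hull edge (i=4, c=-1) to (i=5, c=3): slope 4, span 1
Factored form: p(x) = 3 ⊗ (x ⊕ (-4)) ⊗ (x ⊕ (-3/2)) ⊗ (x ⊕ (-3/2)) ⊗ (x ⊕ 1) ⊗ (x ⊕ 5)
Answer: roots = -4 (mult 1), -3/2 (mult 2), 1 (mult 1), 5 (mult 1)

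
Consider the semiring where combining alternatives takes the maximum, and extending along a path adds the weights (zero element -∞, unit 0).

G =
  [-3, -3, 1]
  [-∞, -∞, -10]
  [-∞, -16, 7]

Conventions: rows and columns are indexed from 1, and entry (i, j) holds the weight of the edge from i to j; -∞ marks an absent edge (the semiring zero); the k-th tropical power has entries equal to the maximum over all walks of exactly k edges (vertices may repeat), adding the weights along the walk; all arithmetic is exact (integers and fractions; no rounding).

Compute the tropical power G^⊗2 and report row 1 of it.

G^⊗2:
  [-6, -6, 8]
  [-∞, -26, -3]
  [-∞, -9, 14]
Answer: row 1 of G^⊗2 = [-6, -6, 8]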